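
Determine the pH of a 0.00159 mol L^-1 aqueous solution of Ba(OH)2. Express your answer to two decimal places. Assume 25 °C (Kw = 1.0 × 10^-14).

pH = 11.50

Ba(OH)2 is a strong base (each formula unit releases 2 OH-); [OH-] = 0.00318 M.
pOH = -log(0.00318) = 2.50
pH = 14.00 - 2.50 = 11.50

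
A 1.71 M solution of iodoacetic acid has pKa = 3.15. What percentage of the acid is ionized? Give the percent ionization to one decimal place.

ICH2COOH ⇌ ICH2COO- + H+; let x = [H+] at equilibrium.
Ka = 10^(−3.15) = 7.08 × 10^-4
x ≈ √(Ka·C₀) = √(7.08 × 10^-4 × 1.71) = 3.48 × 10^-2 M
Fraction ionized = 3.48 × 10^-2 / 1.71 = 0.0204 → 2.0%

2.0%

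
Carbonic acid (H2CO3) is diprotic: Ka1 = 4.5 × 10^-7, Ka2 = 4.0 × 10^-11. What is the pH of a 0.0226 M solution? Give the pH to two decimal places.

Ka1 ≫ Ka2, so treat the first dissociation as the only significant source of H+.
Ka1 = x²/(0.0226 − x) = 4.5 × 10^-7
x ≈ √(4.5 × 10^-7 × 0.0226) = 1.01 × 10^-4 M
pH = −log(1.01 × 10^-4) = 4.00

pH = 4.00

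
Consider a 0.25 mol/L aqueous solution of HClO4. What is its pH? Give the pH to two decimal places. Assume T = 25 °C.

HClO4 is a strong acid and dissociates completely, so [H+] = 0.25 M.
pH = -log(0.25) = 0.60

pH = 0.60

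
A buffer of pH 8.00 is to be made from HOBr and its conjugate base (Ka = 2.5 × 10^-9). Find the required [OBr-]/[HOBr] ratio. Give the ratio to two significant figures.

pKa = -log(2.5 × 10^-9) = 8.602
pH = pKa + log(r) ⇒ log(r) = 8.00 − 8.602 = -0.602
r = [OBr-]/[HOBr] = 10^(-0.602) = 0.25

ratio = 0.25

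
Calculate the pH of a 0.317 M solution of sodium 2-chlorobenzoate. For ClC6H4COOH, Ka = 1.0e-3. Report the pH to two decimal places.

pH = 8.25

ClC6H4COO- is the conjugate base of the weak acid ClC6H4COOH.
Kb = Kw/Ka = 1.0×10^-14 / 1.0 × 10^-3 = 1.00 × 10^-11
Kb = [OH-]²/(0.317 − [OH-]) = 1.00 × 10^-11
Since Kb ≪ C₀, [OH-] ≈ √(Kb·C₀) = 1.78 × 10^-6 M.
Check: 0.00056% ionized — well under 5%, approximation valid.
pOH = 5.75, so pH = 14.00 − pOH = 8.25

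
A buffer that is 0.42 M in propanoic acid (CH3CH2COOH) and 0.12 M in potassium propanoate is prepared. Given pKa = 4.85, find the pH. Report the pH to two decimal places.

Henderson–Hasselbalch: pH = pKa + log([CH3CH2COO-]/[CH3CH2COOH]) = 4.85 + log(0.12/0.42)
pH = 4.85 + (-0.544) = 4.31

pH = 4.31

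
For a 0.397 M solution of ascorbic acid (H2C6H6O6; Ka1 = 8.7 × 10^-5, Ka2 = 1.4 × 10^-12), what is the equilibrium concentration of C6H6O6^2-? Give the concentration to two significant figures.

1.4 × 10^-12 M

First ionization gives [H+] ≈ [HC6H6O6-] = 5.88 × 10^-3 M.
Second step: Ka2 = [H+][C6H6O6^2-]/[HC6H6O6-] ≈ [C6H6O6^2-] (since [H+] ≈ [HC6H6O6-]).
So [C6H6O6^2-] ≈ Ka2.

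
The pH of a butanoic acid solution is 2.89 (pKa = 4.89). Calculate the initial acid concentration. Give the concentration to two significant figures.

[H+] = 10^(-2.89) = 1.29 × 10^-3 M = x
Ka = 10^(−4.89) = 1.29 × 10^-5
Ka = x²/(C₀ − x) ⇒ C₀ = x + x²/Ka
C₀ = 1.29 × 10^-3 + (1.29 × 10^-3)²/(1.29 × 10^-5) = 1.30 × 10^-1 M

C₀ = 1.3 × 10^-1 M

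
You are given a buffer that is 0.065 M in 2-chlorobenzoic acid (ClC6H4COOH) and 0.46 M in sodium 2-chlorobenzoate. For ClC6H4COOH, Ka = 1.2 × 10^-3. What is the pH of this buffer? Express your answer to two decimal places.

pKa = −log(1.2 × 10^-3) = 2.921
Henderson–Hasselbalch: pH = pKa + log([ClC6H4COO-]/[ClC6H4COOH]) = 2.921 + log(0.46/0.065)
pH = 2.921 + (+0.850) = 3.77

pH = 3.77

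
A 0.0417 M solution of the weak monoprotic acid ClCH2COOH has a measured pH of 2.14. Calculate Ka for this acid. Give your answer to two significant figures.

Ka = 1.5 × 10^-3

[H+] = 10^(-2.14) = 7.24 × 10^-3 M
At equilibrium [HA] = 0.0417 − 7.24 × 10^-3 = 3.45 × 10^-2 M
Ka = [H+][A-]/[HA] = (7.24 × 10^-3)² / 3.45 × 10^-2 = 1.5 × 10^-3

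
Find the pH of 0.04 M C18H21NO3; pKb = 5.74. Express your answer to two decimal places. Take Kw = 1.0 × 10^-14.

pH = 10.43

C18H21NO3 + H2O ⇌ C18H22NO3+ + OH-
Kb = 10^(−5.74) = 1.82 × 10^-6
Kb = [OH-]²/(0.04 − [OH-]) = 1.82 × 10^-6
Since Kb ≪ C₀, [OH-] ≈ √(Kb·C₀) = 2.70 × 10^-4 M.
pOH = 3.57, so pH = 14.00 − pOH = 10.43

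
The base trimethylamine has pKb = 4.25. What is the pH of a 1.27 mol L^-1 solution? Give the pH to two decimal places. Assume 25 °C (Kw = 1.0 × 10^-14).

(CH3)3N + H2O ⇌ (CH3)3NH+ + OH-
Kb = 10^(−4.25) = 5.62 × 10^-5
Kb = [OH-]²/(1.27 − [OH-]) = 5.62 × 10^-5
Assume [OH-] ≪ 1.27: [OH-] ≈ √(5.62 × 10^-5 × 1.27) = 8.45 × 10^-3 M
([OH-]/C₀ = 0.67% < 5%, so the approximation holds.)
pOH = 2.07, so pH = 14.00 − pOH = 11.93

pH = 11.93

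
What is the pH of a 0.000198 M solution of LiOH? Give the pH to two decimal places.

pH = 10.30

LiOH is a strong base; [OH-] = 0.000198 M.
pOH = -log(0.000198) = 3.70
pH = 14.00 - 3.70 = 10.30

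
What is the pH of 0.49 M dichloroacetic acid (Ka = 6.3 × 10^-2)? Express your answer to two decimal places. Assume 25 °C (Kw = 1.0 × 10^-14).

pH = 0.83

Cl2CHCOOH ⇌ Cl2CHCOO- + H+
Ka = [H+]²/(0.49 − [H+]) = 6.3 × 10^-2
[H+] is not negligible relative to C₀; solve [H+]² + 0.063·[H+] − 0.0309 = 0.
[H+] = [−0.063 + √(0.063² + 0.123)]/2 = 1.47 × 10^-1 M
pH = −log(1.47 × 10^-1) = 0.83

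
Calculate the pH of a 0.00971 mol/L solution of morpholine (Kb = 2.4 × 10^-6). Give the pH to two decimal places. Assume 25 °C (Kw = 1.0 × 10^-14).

pH = 10.18

C4H8ONH + H2O ⇌ C4H8ONH2+ + OH-
Kb = [OH-]²/(0.00971 − [OH-]) = 2.4 × 10^-6
Assume [OH-] ≪ 0.00971: [OH-] ≈ √(2.4 × 10^-6 × 0.00971) = 1.53 × 10^-4 M
([OH-]/C₀ = 1.6% < 5%, so the approximation holds.)
pOH = −log(1.53 × 10^-4) = 3.82; pH = 14.00 − 3.82 = 10.18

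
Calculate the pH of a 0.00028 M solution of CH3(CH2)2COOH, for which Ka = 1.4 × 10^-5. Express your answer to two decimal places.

pH = 4.25

CH3(CH2)2COOH ⇌ CH3(CH2)2COO- + H+
Ka = [H+]²/(0.00028 − [H+]) = 1.4 × 10^-5
Here C₀/Ka ≈ 20, so the small-[H+] approximation fails. Use the quadratic:
[H+] = [−1.4e-05 + √(1.4e-05² + 1.57e-08)]/2 = 5.60 × 10^-5 M
pH = −log[H+] = −log(5.60 × 10^-5) = 4.25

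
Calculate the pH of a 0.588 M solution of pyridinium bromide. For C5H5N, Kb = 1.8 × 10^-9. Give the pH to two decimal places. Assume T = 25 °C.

C5H5NH+ is the conjugate acid of the weak base C5H5N.
Ka = Kw/Kb = 1.0×10^-14 / 1.8 × 10^-9 = 5.56 × 10^-6
From the ICE table, Ka = [H+]²/(0.588 − [H+]) = 5.56 × 10^-6.
Assume [H+] ≪ 0.588: [H+] ≈ √(5.56 × 10^-6 × 0.588) = 1.81 × 10^-3 M
pH = −log[H+] = −log(1.81 × 10^-3) = 2.74

pH = 2.74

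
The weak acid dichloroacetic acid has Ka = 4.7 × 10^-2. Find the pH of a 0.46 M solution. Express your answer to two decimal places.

Cl2CHCOOH ⇌ Cl2CHCOO- + H+
Ka = x²/(0.46 − x) = 4.7 × 10^-2
The 5% rule fails; solving x² + Ka·x − Ka·C₀ = 0 exactly:
x = (−Ka + √(Ka² + 4·Ka·C₀))/2 = 1.25 × 10^-1 M
pH = −log[H+] = −log(1.25 × 10^-1) = 0.90

pH = 0.90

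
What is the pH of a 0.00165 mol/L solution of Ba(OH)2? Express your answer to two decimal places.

pH = 11.52

Ba(OH)2 is a strong base (each formula unit releases 2 OH-); [OH-] = 0.0033 M.
pOH = -log(0.0033) = 2.48
pH = 14.00 - 2.48 = 11.52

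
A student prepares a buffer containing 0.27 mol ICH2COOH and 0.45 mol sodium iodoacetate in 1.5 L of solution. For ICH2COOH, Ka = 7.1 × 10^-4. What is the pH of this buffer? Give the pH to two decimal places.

pKa = −log(7.1 × 10^-4) = 3.149
Using pH = pKa + log([base]/[acid]) with [base]/[acid] = 0.45/0.27:
pH = 3.149 + (+0.222) = 3.37

pH = 3.37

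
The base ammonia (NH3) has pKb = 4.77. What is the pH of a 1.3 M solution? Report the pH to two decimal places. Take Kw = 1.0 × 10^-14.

NH3 + H2O ⇌ NH4+ + OH-
Kb = 10^(−4.77) = 1.70 × 10^-5
From the ICE table, Kb = [OH-]²/(1.3 − [OH-]) = 1.70 × 10^-5.
Since Kb ≪ C₀, [OH-] ≈ √(Kb·C₀) = 4.70 × 10^-3 M.
pOH = −log(4.70 × 10^-3) = 2.33; pH = 14.00 − 2.33 = 11.67

pH = 11.67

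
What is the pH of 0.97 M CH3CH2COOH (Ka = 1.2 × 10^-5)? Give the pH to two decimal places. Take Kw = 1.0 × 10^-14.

CH3CH2COOH ⇌ CH3CH2COO- + H+
From the ICE table, Ka = [H+]²/(0.97 − [H+]) = 1.2 × 10^-5.
Since Ka ≪ C₀, [H+] ≈ √(Ka·C₀) = 3.41 × 10^-3 M.
pH = −log[H+] = −log(3.41 × 10^-3) = 2.47

pH = 2.47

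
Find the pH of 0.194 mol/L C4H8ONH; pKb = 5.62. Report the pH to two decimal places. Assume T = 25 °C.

pH = 10.83

C4H8ONH + H2O ⇌ C4H8ONH2+ + OH-
Kb = 10^(−5.62) = 2.40 × 10^-6
Let x = [OH-] at equilibrium. Kb = x²/(0.194 − x).
Neglecting x in the denominator: x = √(2.40 × 10^-6 × 0.194) = 6.82 × 10^-4 M
(x/C₀ = 0.35% < 5%, so the approximation holds.)
pOH = −log(6.82 × 10^-4) = 3.17; pH = 14.00 − 3.17 = 10.83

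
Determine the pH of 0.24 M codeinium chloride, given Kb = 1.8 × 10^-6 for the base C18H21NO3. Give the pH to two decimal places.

C18H22NO3+ is the conjugate acid of the weak base C18H21NO3.
Ka = Kw/Kb = 1.0×10^-14 / 1.8 × 10^-6 = 5.56 × 10^-9
Let x = [H+] at equilibrium. Ka = x²/(0.24 − x).
Assume x ≪ 0.24: x ≈ √(5.56 × 10^-9 × 0.24) = 3.65 × 10^-5 M
Check: 0.015% ionized — well under 5%, approximation valid.
pH = −log[H+] = −log(3.65 × 10^-5) = 4.44

pH = 4.44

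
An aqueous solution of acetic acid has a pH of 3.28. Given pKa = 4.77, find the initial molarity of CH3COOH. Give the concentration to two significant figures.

C₀ = 1.7 × 10^-2 M

[H+] = 10^(-3.28) = 5.25 × 10^-4 M = x
Ka = 10^(−4.77) = 1.70 × 10^-5
Ka = x²/(C₀ − x) ⇒ C₀ = x + x²/Ka
C₀ = 5.25 × 10^-4 + (5.25 × 10^-4)²/(1.70 × 10^-5) = 1.67 × 10^-2 M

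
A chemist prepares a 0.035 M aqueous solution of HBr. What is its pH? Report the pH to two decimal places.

pH = 1.46

HBr is a strong acid and dissociates completely, so [H+] = 0.035 M.
pH = -log(0.035) = 1.46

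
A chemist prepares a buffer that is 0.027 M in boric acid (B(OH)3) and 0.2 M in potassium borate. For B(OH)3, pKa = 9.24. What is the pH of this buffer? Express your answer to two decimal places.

Using pH = pKa + log([base]/[acid]) with [base]/[acid] = 0.2/0.027:
pH = 9.24 + (+0.870) = 10.11

pH = 10.11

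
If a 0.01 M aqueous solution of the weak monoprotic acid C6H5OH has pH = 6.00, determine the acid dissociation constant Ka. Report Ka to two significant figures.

Ka = 1.0 × 10^-10

[H+] = 10^(-6.00) = 1.00 × 10^-6 M
At equilibrium [HA] = 0.01 − 1.00 × 10^-6 = 1.00 × 10^-2 M
Ka = [H+][A-]/[HA] = (1.00 × 10^-6)² / 1.00 × 10^-2 = 1.0 × 10^-10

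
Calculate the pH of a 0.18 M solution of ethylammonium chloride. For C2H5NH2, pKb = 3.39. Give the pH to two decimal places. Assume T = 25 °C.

pH = 5.68

C2H5NH3+ is the conjugate acid of the weak base C2H5NH2.
Kb = 10^(−3.39) = 4.07 × 10^-4
Ka = Kw/Kb = 1.0×10^-14 / 4.07 × 10^-4 = 2.46 × 10^-11
Ka = x²/(0.18 − x) = 2.46 × 10^-11
Assume x ≪ 0.18: x ≈ √(2.46 × 10^-11 × 0.18) = 2.10 × 10^-6 M
Check: 0.0012% ionized — well under 5%, approximation valid.
pH = −log[H+] = −log(2.10 × 10^-6) = 5.68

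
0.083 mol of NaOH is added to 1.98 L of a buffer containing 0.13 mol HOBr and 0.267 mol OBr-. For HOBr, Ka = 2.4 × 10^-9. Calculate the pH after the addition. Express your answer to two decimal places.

pH = 9.49

After neutralization: n(HOBr) = 0.047 mol, n(OBr-) = 0.35 mol.
pKa = −log(2.4 × 10^-9) = 8.620
pH = pKa + log([A⁻]/[HA]) = 8.620 + log(0.35/0.047) = 8.620 +0.872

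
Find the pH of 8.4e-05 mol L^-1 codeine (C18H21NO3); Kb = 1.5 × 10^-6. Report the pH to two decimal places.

pH = 9.02

C18H21NO3 + H2O ⇌ C18H22NO3+ + OH-
From the ICE table, Kb = [OH-]²/(8.4e-05 − [OH-]) = 1.5 × 10^-6.
The 5% rule fails; solving [OH-]² + Kb·[OH-] − Kb·C₀ = 0 exactly:
[OH-] = [−1.5e-06 + √(1.5e-06² + 5.04e-10)]/2 = 1.05 × 10^-5 M
pOH = −log(1.05 × 10^-5) = 4.98; pH = 14.00 − 4.98 = 9.02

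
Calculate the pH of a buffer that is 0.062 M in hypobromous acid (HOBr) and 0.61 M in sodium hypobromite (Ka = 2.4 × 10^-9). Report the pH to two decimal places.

pKa = −log(2.4 × 10^-9) = 8.620
pH = pKa + log([A⁻]/[HA]) = 8.620 + log(0.61/0.062)
pH = 8.620 + (+0.993) = 9.61

pH = 9.61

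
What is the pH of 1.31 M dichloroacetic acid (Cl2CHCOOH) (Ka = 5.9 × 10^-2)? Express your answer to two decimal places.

pH = 0.60

Cl2CHCOOH ⇌ Cl2CHCOO- + H+
Let x = [H+] at equilibrium. Ka = x²/(1.31 − x).
The 5% rule fails; solving x² + Ka·x − Ka·C₀ = 0 exactly:
x = [−0.059 + √(0.059² + 0.309)]/2 = 2.50 × 10^-1 M
pH = −log(2.50 × 10^-1) = 0.60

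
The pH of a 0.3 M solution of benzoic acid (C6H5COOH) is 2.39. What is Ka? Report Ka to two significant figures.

Ka = 5.6 × 10^-5

[H+] = 10^(-2.39) = 4.07 × 10^-3 M
At equilibrium [HA] = 0.3 − 4.07 × 10^-3 = 2.96 × 10^-1 M
Ka = [H+][A-]/[HA] = (4.07 × 10^-3)² / 2.96 × 10^-1 = 5.6 × 10^-5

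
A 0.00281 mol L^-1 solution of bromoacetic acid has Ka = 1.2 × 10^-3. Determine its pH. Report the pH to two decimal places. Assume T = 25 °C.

BrCH2COOH ⇌ BrCH2COO- + H+
Ka = x²/(0.00281 − x) = 1.2 × 10^-3
Here C₀/Ka ≈ 2.34, so the small-x approximation fails. Use the quadratic:
x = [−0.0012 + √(0.0012² + 1.35e-05)]/2 = 1.33 × 10^-3 M
pH = −log[H+] = −log(1.33 × 10^-3) = 2.88

pH = 2.88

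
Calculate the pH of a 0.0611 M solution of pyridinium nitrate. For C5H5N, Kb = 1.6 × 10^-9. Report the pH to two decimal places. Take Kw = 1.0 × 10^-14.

C5H5NH+ is the conjugate acid of the weak base C5H5N.
Ka = Kw/Kb = 1.0×10^-14 / 1.6 × 10^-9 = 6.25 × 10^-6
Ka = [H+]²/(0.0611 − [H+]) = 6.25 × 10^-6
Neglecting [H+] in the denominator: [H+] = √(6.25 × 10^-6 × 0.0611) = 6.18 × 10^-4 M
pH = −log[H+] = −log(6.18 × 10^-4) = 3.21

pH = 3.21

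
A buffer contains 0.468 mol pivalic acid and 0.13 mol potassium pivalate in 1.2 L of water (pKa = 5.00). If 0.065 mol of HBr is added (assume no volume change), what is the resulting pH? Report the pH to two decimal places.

After neutralization: n((CH3)3CCOOH) = 0.533 mol, n((CH3)3CCOO-) = 0.065 mol.
pH = pKa + log(n_(CH3)3CCOO-/n_(CH3)3CCOOH) = 5.00 + log(0.065/0.533) = 5.00 + (-0.914)

pH = 4.09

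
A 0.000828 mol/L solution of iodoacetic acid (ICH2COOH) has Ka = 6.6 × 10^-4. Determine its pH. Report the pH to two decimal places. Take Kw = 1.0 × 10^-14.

pH = 3.32

ICH2COOH ⇌ ICH2COO- + H+
Ka = x²/(0.000828 − x) = 6.6 × 10^-4
Here C₀/Ka ≈ 1.25, so the small-x approximation fails. Use the quadratic:
x = (−Ka + √(Ka² + 4·Ka·C₀))/2 = 4.80 × 10^-4 M
pH = −log(4.80 × 10^-4) = 3.32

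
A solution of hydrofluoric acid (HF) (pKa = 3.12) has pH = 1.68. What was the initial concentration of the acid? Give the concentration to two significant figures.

[H+] = 10^(-1.68) = 2.09 × 10^-2 M = x
Ka = 10^(−3.12) = 7.59 × 10^-4
Ka = x²/(C₀ − x) ⇒ C₀ = x + x²/Ka
C₀ = 2.09 × 10^-2 + (2.09 × 10^-2)²/(7.59 × 10^-4) = 5.96 × 10^-1 M

C₀ = 6.0 × 10^-1 M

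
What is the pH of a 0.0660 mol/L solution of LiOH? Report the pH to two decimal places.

pH = 12.82

LiOH is a strong base; [OH-] = 0.066 M.
pOH = -log(0.066) = 1.18
pH = 14.00 - 1.18 = 12.82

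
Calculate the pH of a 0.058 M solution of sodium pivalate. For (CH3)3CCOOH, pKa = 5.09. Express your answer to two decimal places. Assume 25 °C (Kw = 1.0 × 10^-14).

(CH3)3CCOO- is the conjugate base of the weak acid (CH3)3CCOOH.
Ka = 10^(−5.09) = 8.13 × 10^-6
Kb = Kw/Ka = 1.0×10^-14 / 8.13 × 10^-6 = 1.23 × 10^-9
From the ICE table, Kb = x²/(0.058 − x) = 1.23 × 10^-9.
Since Kb ≪ C₀, x ≈ √(Kb·C₀) = 8.45 × 10^-6 M.
(x/C₀ = 0.015% < 5%, so the approximation holds.)
pOH = 5.07, so pH = 14.00 − pOH = 8.93

pH = 8.93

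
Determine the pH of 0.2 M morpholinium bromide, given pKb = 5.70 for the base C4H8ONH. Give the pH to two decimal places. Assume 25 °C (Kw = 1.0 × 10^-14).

C4H8ONH2+ is the conjugate acid of the weak base C4H8ONH.
Kb = 10^(−5.70) = 2.00 × 10^-6
Ka = Kw/Kb = 1.0×10^-14 / 2.00 × 10^-6 = 5.00 × 10^-9
From the ICE table, Ka = x²/(0.2 − x) = 5.00 × 10^-9.
Neglecting x in the denominator: x = √(5.00 × 10^-9 × 0.2) = 3.16 × 10^-5 M
pH = −log[H+] = −log(3.16 × 10^-5) = 4.50

pH = 4.50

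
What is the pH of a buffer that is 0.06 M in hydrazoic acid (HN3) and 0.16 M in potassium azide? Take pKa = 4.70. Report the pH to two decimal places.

pH = 5.13

pH = pKa + log([A⁻]/[HA]) = 4.70 + log(0.16/0.06)
pH = 4.70 + (+0.426) = 5.13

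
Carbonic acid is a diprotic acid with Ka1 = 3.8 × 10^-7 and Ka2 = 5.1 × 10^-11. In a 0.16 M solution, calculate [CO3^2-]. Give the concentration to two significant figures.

5.1 × 10^-11 M

First ionization gives [H+] ≈ [HCO3-] = 2.47 × 10^-4 M.
Second step: Ka2 = [H+][CO3^2-]/[HCO3-] ≈ [CO3^2-] (since [H+] ≈ [HCO3-]).
So [CO3^2-] ≈ Ka2.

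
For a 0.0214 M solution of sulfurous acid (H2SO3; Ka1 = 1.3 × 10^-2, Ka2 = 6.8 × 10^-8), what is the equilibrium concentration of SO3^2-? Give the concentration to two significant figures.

6.8 × 10^-8 M

First ionization gives [H+] ≈ [HSO3-] = 1.14 × 10^-2 M.
Second step: Ka2 = [H+][SO3^2-]/[HSO3-] ≈ [SO3^2-] (since [H+] ≈ [HSO3-]).
So [SO3^2-] ≈ Ka2.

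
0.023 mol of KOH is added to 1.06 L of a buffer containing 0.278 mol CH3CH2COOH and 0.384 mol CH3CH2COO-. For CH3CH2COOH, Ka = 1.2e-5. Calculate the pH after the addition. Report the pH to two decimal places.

pH = 5.12

After neutralization: n(CH3CH2COOH) = 0.255 mol, n(CH3CH2COO-) = 0.407 mol.
pKa = −log(1.2 × 10^-5) = 4.921
Henderson–Hasselbalch with mole ratio 0.407/0.255: pH = 4.921 + (+0.203)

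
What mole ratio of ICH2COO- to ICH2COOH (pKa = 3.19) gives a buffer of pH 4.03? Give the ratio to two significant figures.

pH = pKa + log(r) ⇒ log(r) = 4.03 − 3.19 = +0.84
r = [ICH2COO-]/[ICH2COOH] = 10^(+0.84) = 6.92

ratio = 6.9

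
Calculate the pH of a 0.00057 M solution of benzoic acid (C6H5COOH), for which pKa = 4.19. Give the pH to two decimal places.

C6H5COOH ⇌ C6H5COO- + H+
Ka = 10^(−4.19) = 6.46 × 10^-5
From the ICE table, Ka = x²/(0.00057 − x) = 6.46 × 10^-5.
x is not negligible relative to C₀; solve x² + 6.46e-05·x − 3.68e-08 = 0.
x = (−Ka + √(Ka² + 4·Ka·C₀))/2 = 1.62 × 10^-4 M
pH = −log(1.62 × 10^-4) = 3.79

pH = 3.79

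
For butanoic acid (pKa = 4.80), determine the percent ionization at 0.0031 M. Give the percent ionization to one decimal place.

6.9%

CH3(CH2)2COOH ⇌ CH3(CH2)2COO- + H+; let x = [H+] at equilibrium.
Ka = 10^(−4.80) = 1.58 × 10^-5
Ka = x²/(C₀ − x); solving the quadratic gives x = 2.14 × 10^-4 M.
Fraction ionized = 2.14 × 10^-4 / 0.0031 = 0.0690 → 6.9%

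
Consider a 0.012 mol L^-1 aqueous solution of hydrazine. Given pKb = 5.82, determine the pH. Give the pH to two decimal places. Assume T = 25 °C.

pH = 10.13

N2H4 + H2O ⇌ N2H5+ + OH-
Kb = 10^(−5.82) = 1.51 × 10^-6
From the ICE table, Kb = x²/(0.012 − x) = 1.51 × 10^-6.
Since Kb ≪ C₀, x ≈ √(Kb·C₀) = 1.35 × 10^-4 M.
pOH = −log(1.35 × 10^-4) = 3.87; pH = 14.00 − 3.87 = 10.13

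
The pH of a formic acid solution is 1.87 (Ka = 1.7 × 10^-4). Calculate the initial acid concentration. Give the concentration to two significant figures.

C₀ = 1.1 M

[H+] = 10^(-1.87) = 1.35 × 10^-2 M = x
Ka = x²/(C₀ − x) ⇒ C₀ = x + x²/Ka
C₀ = 1.35 × 10^-2 + (1.35 × 10^-2)²/(1.7 × 10^-4) = 1.09 M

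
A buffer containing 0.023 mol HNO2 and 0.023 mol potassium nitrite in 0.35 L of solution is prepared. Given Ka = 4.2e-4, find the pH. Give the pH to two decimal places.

pH = 3.38

pKa = −log(4.2 × 10^-4) = 3.377
Henderson–Hasselbalch: pH = pKa + log([NO2-]/[HNO2]) = 3.377 + log(0.023/0.023)
pH = 3.377 + (+0.000) = 3.38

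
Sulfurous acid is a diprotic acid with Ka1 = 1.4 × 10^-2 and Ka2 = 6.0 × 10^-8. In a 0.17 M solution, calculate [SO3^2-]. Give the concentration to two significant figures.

First ionization gives [H+] ≈ [HSO3-] = 4.23 × 10^-2 M.
Second step: Ka2 = [H+][SO3^2-]/[HSO3-] ≈ [SO3^2-] (since [H+] ≈ [HSO3-]).
So [SO3^2-] ≈ Ka2.

6.0 × 10^-8 M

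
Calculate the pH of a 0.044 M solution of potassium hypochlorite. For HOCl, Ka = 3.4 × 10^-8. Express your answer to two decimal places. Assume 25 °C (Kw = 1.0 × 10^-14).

pH = 10.06

OCl- is the conjugate base of the weak acid HOCl.
Kb = Kw/Ka = 1.0×10^-14 / 3.4 × 10^-8 = 2.94 × 10^-7
Kb = [OH-]²/(0.044 − [OH-]) = 2.94 × 10^-7
Assume [OH-] ≪ 0.044: [OH-] ≈ √(2.94 × 10^-7 × 0.044) = 1.14 × 10^-4 M
([OH-]/C₀ = 0.26% < 5%, so the approximation holds.)
pOH = −log(1.14 × 10^-4) = 3.94; pH = 14.00 − 3.94 = 10.06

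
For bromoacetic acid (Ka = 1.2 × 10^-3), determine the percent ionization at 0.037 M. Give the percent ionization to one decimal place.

BrCH2COOH ⇌ BrCH2COO- + H+; let x = [H+] at equilibrium.
Ka = x²/(C₀ − x); solving the quadratic gives x = 6.09 × 10^-3 M.
Fraction ionized = 6.09 × 10^-3 / 0.037 = 0.1646 → 16.5%

16.5%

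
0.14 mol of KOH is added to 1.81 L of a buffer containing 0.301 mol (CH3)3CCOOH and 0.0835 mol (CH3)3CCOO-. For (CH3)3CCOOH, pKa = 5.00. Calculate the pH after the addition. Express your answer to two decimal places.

OH- converts (CH3)3CCOOH to (CH3)3CCOO-: (CH3)3CCOOH → 0.161 mol, (CH3)3CCOO- → 0.224 mol.
pH = pKa + log(n_(CH3)3CCOO-/n_(CH3)3CCOOH) = 5.00 + log(0.224/0.161) = 5.00 + (+0.143)

pH = 5.14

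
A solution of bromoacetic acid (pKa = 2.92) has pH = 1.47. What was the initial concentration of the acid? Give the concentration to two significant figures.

C₀ = 9.9 × 10^-1 M

[H+] = 10^(-1.47) = 3.39 × 10^-2 M = x
Ka = 10^(−2.92) = 1.20 × 10^-3
Ka = x²/(C₀ − x) ⇒ C₀ = x + x²/Ka
C₀ = 3.39 × 10^-2 + (3.39 × 10^-2)²/(1.20 × 10^-3) = 9.92 × 10^-1 M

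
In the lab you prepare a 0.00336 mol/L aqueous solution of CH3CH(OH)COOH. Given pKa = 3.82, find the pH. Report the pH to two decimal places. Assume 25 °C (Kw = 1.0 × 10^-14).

pH = 3.19

CH3CH(OH)COOH ⇌ CH3CH(OH)COO- + H+
Ka = 10^(−3.82) = 1.51 × 10^-4
From the ICE table, Ka = x²/(0.00336 − x) = 1.51 × 10^-4.
x is not negligible relative to C₀; solve x² + 0.000151·x − 5.07e-07 = 0.
x = (−Ka + √(Ka² + 4·Ka·C₀))/2 = 6.41 × 10^-4 M
pH = −log(6.41 × 10^-4) = 3.19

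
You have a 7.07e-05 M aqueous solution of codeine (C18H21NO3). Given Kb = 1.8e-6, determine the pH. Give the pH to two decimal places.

C18H21NO3 + H2O ⇌ C18H22NO3+ + OH-
From the ICE table, Kb = [OH-]²/(7.07e-05 − [OH-]) = 1.8 × 10^-6.
Here C₀/Kb ≈ 39.3, so the small-[OH-] approximation fails. Use the quadratic:
[OH-] = (−Kb + √(Kb² + 4·Kb·C₀))/2 = 1.04 × 10^-5 M
pOH = 4.98, so pH = 14.00 − pOH = 9.02

pH = 9.02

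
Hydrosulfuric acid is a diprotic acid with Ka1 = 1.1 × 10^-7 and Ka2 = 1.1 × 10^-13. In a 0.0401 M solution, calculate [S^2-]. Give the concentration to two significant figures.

1.1 × 10^-13 M

First ionization gives [H+] ≈ [HS-] = 6.64 × 10^-5 M.
Second step: Ka2 = [H+][S^2-]/[HS-] ≈ [S^2-] (since [H+] ≈ [HS-]).
So [S^2-] ≈ Ka2.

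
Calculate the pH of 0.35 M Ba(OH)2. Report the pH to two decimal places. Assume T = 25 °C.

Ba(OH)2 is a strong base (each formula unit releases 2 OH-); [OH-] = 0.7 M.
pOH = -log(0.7) = 0.15
pH = 14.00 - 0.15 = 13.85

pH = 13.85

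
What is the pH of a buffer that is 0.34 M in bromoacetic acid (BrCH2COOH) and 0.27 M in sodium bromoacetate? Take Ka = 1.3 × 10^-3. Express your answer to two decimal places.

pH = 2.79

pKa = −log(1.3 × 10^-3) = 2.886
Henderson–Hasselbalch: pH = pKa + log([BrCH2COO-]/[BrCH2COOH]) = 2.886 + log(0.27/0.34)
pH = 2.886 + (-0.100) = 2.79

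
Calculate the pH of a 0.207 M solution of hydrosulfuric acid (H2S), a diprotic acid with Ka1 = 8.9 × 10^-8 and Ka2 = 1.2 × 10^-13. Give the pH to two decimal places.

pH = 3.87

Since Ka1 ≫ Ka2, the first ionization dominates [H+].
Ka1 = x²/(0.207 − x) = 8.9 × 10^-8
x ≈ √(8.9 × 10^-8 × 0.207) = 1.36 × 10^-4 M
pH = −log(1.36 × 10^-4) = 3.87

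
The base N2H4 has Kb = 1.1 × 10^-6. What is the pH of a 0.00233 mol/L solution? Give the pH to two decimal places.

N2H4 + H2O ⇌ N2H5+ + OH-
From the ICE table, Kb = x²/(0.00233 − x) = 1.1 × 10^-6.
Neglecting x in the denominator: x = √(1.1 × 10^-6 × 0.00233) = 5.06 × 10^-5 M
(x/C₀ = 2.2% < 5%, so the approximation holds.)
pOH = −log(5.06 × 10^-5) = 4.30; pH = 14.00 − 4.30 = 9.70

pH = 9.70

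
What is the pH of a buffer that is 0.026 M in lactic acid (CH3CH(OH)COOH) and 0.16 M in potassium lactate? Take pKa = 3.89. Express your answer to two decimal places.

pH = 4.68

Using pH = pKa + log([base]/[acid]) with [base]/[acid] = 0.16/0.026:
pH = 3.89 + (+0.789) = 4.68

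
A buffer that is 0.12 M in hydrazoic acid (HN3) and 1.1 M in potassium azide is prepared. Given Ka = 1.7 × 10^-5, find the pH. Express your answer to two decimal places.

pH = 5.73

pKa = −log(1.7 × 10^-5) = 4.770
pH = pKa + log([A⁻]/[HA]) = 4.770 + log(1.1/0.12)
pH = 4.770 + (+0.962) = 5.73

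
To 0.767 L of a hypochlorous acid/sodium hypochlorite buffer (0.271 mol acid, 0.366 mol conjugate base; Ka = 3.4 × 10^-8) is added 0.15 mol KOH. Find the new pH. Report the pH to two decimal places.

After neutralization: n(HOCl) = 0.121 mol, n(OCl-) = 0.516 mol.
pKa = −log(3.4 × 10^-8) = 7.469
pH = pKa + log([A⁻]/[HA]) = 7.469 + log(0.516/0.121) = 7.469 +0.630

pH = 8.10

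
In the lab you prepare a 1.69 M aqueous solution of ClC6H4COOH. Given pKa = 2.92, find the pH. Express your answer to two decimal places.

pH = 1.35

ClC6H4COOH ⇌ ClC6H4COO- + H+
Ka = 10^(−2.92) = 1.20 × 10^-3
Let x = [H+] at equilibrium. Ka = x²/(1.69 − x).
Assume x ≪ 1.69: x ≈ √(1.20 × 10^-3 × 1.69) = 4.50 × 10^-2 M
Check: 2.7% ionized — well under 5%, approximation valid.
pH = −log(4.50 × 10^-2) = 1.35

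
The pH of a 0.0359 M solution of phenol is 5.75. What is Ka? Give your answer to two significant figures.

[H+] = 10^(-5.75) = 1.78 × 10^-6 M
At equilibrium [HA] = 0.0359 − 1.78 × 10^-6 = 3.59 × 10^-2 M
Ka = [H+][A-]/[HA] = (1.78 × 10^-6)² / 3.59 × 10^-2 = 8.8 × 10^-11

Ka = 8.8 × 10^-11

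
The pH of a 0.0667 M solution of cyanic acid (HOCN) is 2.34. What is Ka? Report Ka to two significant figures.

Ka = 3.4 × 10^-4

[H+] = 10^(-2.34) = 4.57 × 10^-3 M
At equilibrium [HA] = 0.0667 − 4.57 × 10^-3 = 6.21 × 10^-2 M
Ka = [H+][A-]/[HA] = (4.57 × 10^-3)² / 6.21 × 10^-2 = 3.4 × 10^-4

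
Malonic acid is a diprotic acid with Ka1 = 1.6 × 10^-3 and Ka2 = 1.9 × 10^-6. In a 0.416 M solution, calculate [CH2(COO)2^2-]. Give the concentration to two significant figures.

First ionization gives [H+] ≈ [CH2(COOH)COO-] = 2.50 × 10^-2 M.
Second step: Ka2 = [H+][CH2(COO)2^2-]/[CH2(COOH)COO-] ≈ [CH2(COO)2^2-] (since [H+] ≈ [CH2(COOH)COO-]).
So [CH2(COO)2^2-] ≈ Ka2.

1.9 × 10^-6 M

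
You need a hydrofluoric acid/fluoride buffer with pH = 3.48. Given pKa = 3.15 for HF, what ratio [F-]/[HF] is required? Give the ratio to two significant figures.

pH = pKa + log(r) ⇒ log(r) = 3.48 − 3.15 = +0.33
r = [F-]/[HF] = 10^(+0.33) = 2.14

ratio = 2.1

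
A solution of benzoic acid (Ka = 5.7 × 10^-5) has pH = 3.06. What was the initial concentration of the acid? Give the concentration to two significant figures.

C₀ = 1.4 × 10^-2 M

[H+] = 10^(-3.06) = 8.71 × 10^-4 M = x
Ka = x²/(C₀ − x) ⇒ C₀ = x + x²/Ka
C₀ = 8.71 × 10^-4 + (8.71 × 10^-4)²/(5.7 × 10^-5) = 1.42 × 10^-2 M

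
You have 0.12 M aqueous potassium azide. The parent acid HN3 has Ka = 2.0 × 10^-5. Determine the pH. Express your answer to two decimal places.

N3- is the conjugate base of the weak acid HN3.
Kb = Kw/Ka = 1.0×10^-14 / 2.0 × 10^-5 = 5.00 × 10^-10
Kb = [OH-]²/(0.12 − [OH-]) = 5.00 × 10^-10
Since Kb ≪ C₀, [OH-] ≈ √(Kb·C₀) = 7.75 × 10^-6 M.
pOH = 5.11, so pH = 14.00 − pOH = 8.89

pH = 8.89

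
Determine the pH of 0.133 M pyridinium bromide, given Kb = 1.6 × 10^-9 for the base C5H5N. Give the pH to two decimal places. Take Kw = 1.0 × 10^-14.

pH = 3.04

C5H5NH+ is the conjugate acid of the weak base C5H5N.
Ka = Kw/Kb = 1.0×10^-14 / 1.6 × 10^-9 = 6.25 × 10^-6
From the ICE table, Ka = x²/(0.133 − x) = 6.25 × 10^-6.
Neglecting x in the denominator: x = √(6.25 × 10^-6 × 0.133) = 9.12 × 10^-4 M
pH = −log(9.12 × 10^-4) = 3.04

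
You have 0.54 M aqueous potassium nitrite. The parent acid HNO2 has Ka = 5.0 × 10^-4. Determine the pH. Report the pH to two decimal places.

pH = 8.52

NO2- is the conjugate base of the weak acid HNO2.
Kb = Kw/Ka = 1.0×10^-14 / 5.0 × 10^-4 = 2.00 × 10^-11
From the ICE table, Kb = x²/(0.54 − x) = 2.00 × 10^-11.
Neglecting x in the denominator: x = √(2.00 × 10^-11 × 0.54) = 3.29 × 10^-6 M
Check: 0.00061% ionized — well under 5%, approximation valid.
pOH = 5.48, so pH = 14.00 − pOH = 8.52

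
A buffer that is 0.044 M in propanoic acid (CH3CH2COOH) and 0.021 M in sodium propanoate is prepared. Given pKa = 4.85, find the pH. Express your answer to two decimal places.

Henderson–Hasselbalch: pH = pKa + log([CH3CH2COO-]/[CH3CH2COOH]) = 4.85 + log(0.021/0.044)
pH = 4.85 + (-0.321) = 4.53

pH = 4.53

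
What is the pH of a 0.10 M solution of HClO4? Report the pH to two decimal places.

HClO4 is a strong acid and dissociates completely, so [H+] = 0.10 M.
pH = -log(0.1) = 1.00

pH = 1.00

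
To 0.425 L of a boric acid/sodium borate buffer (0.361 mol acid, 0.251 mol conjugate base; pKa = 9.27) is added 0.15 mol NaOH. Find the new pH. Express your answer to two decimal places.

OH- converts B(OH)3 to B(OH)4-: B(OH)3 → 0.211 mol, B(OH)4- → 0.401 mol.
Henderson–Hasselbalch with mole ratio 0.401/0.211: pH = 9.27 + (+0.279)

pH = 9.55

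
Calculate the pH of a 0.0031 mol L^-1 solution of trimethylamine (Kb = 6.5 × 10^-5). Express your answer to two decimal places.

(CH3)3N + H2O ⇌ (CH3)3NH+ + OH-
Let x = [OH-] at equilibrium. Kb = x²/(0.0031 − x).
x is not negligible relative to C₀; solve x² + 6.5e-05·x − 2.01e-07 = 0.
x = [−6.5e-05 + √(6.5e-05² + 8.06e-07)]/2 = 4.18 × 10^-4 M
pOH = 3.38, so pH = 14.00 − pOH = 10.62

pH = 10.62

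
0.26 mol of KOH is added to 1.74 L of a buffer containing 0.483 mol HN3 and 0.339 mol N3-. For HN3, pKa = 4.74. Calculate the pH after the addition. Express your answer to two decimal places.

After neutralization: n(HN3) = 0.223 mol, n(N3-) = 0.599 mol.
Henderson–Hasselbalch with mole ratio 0.599/0.223: pH = 4.74 + (+0.429)

pH = 5.17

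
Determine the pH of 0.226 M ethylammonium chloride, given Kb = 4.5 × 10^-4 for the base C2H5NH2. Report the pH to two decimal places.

C2H5NH3+ is the conjugate acid of the weak base C2H5NH2.
Ka = Kw/Kb = 1.0×10^-14 / 4.5 × 10^-4 = 2.22 × 10^-11
Ka = x²/(0.226 − x) = 2.22 × 10^-11
Neglecting x in the denominator: x = √(2.22 × 10^-11 × 0.226) = 2.24 × 10^-6 M
Check: 0.00099% ionized — well under 5%, approximation valid.
pH = −log[H+] = −log(2.24 × 10^-6) = 5.65

pH = 5.65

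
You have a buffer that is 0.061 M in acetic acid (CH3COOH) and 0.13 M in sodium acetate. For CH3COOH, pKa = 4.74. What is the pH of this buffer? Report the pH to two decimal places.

pH = 5.07

Henderson–Hasselbalch: pH = pKa + log([CH3COO-]/[CH3COOH]) = 4.74 + log(0.13/0.061)
pH = 4.74 + (+0.329) = 5.07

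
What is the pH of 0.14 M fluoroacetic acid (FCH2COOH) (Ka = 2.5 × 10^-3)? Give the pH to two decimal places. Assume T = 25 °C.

pH = 1.76

FCH2COOH ⇌ FCH2COO- + H+
From the ICE table, Ka = [H+]²/(0.14 − [H+]) = 2.5 × 10^-3.
[H+] is not negligible relative to C₀; solve [H+]² + 0.0025·[H+] − 0.00035 = 0.
[H+] = [−0.0025 + √(0.0025² + 0.0014)]/2 = 1.75 × 10^-2 M
pH = −log(1.75 × 10^-2) = 1.76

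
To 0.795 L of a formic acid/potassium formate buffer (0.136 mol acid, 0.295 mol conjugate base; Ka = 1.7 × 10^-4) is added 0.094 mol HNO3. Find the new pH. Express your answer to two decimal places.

pH = 3.71

After neutralization: n(HCOOH) = 0.23 mol, n(HCOO-) = 0.201 mol.
pKa = −log(1.7 × 10^-4) = 3.770
pH = pKa + log([A⁻]/[HA]) = 3.770 + log(0.201/0.23) = 3.770 -0.059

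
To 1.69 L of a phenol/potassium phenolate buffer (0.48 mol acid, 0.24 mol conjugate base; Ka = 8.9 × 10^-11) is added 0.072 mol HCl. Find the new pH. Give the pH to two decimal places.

Added H+ converts C6H5O- to C6H5OH: C6H5OH → 0.552 mol, C6H5O- → 0.168 mol.
pKa = −log(8.9 × 10^-11) = 10.051
pH = pKa + log([A⁻]/[HA]) = 10.051 + log(0.168/0.552) = 10.051 -0.517

pH = 9.53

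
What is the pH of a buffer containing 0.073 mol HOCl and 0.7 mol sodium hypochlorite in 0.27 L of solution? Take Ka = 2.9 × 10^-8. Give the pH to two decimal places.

pKa = −log(2.9 × 10^-8) = 7.538
Using pH = pKa + log([base]/[acid]) with [base]/[acid] = 0.7/0.073:
pH = 7.538 + (+0.982) = 8.52

pH = 8.52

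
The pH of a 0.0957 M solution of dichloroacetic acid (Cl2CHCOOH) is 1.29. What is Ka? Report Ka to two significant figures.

[H+] = 10^(-1.29) = 5.13 × 10^-2 M
At equilibrium [HA] = 0.0957 − 5.13 × 10^-2 = 4.44 × 10^-2 M
Ka = [H+][A-]/[HA] = (5.13 × 10^-2)² / 4.44 × 10^-2 = 5.9 × 10^-2

Ka = 5.9 × 10^-2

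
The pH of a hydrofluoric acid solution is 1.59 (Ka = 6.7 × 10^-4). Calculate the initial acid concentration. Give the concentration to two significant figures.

C₀ = 1.0 M

[H+] = 10^(-1.59) = 2.57 × 10^-2 M = x
Ka = x²/(C₀ − x) ⇒ C₀ = x + x²/Ka
C₀ = 2.57 × 10^-2 + (2.57 × 10^-2)²/(6.7 × 10^-4) = 1.01 M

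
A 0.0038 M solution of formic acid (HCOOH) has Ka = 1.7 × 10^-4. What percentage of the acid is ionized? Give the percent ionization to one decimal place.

19.0%

HCOOH ⇌ HCOO- + H+; let x = [H+] at equilibrium.
Solve x² + 0.00017x − 6.46e-07 = 0 → x = 7.23 × 10^-4 M
% ionization = x/C₀ × 100% = 7.23 × 10^-4/0.0038 × 100% = 19.0%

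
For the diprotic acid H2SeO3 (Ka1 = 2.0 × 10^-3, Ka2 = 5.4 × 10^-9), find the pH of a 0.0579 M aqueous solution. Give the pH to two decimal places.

pH = 2.01

Ka1 ≫ Ka2, so treat the first dissociation as the only significant source of H+.
Ka1 = x²/(0.0579 − x) = 2.0 × 10^-3
Solving the quadratic: x = (−Ka1 + √(Ka1² + 4·Ka1·C₀))/2 = 9.81 × 10^-3 M
pH = −log(9.81 × 10^-3) = 2.01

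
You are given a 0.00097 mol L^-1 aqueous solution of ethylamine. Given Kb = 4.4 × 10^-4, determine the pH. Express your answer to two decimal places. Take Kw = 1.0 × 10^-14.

pH = 10.67

C2H5NH2 + H2O ⇌ C2H5NH3+ + OH-
Kb = [OH-]²/(0.00097 − [OH-]) = 4.4 × 10^-4
The 5% rule fails; solving [OH-]² + Kb·[OH-] − Kb·C₀ = 0 exactly:
[OH-] = [−0.00044 + √(0.00044² + 1.71e-06)]/2 = 4.69 × 10^-4 M
pOH = 3.33, so pH = 14.00 − pOH = 10.67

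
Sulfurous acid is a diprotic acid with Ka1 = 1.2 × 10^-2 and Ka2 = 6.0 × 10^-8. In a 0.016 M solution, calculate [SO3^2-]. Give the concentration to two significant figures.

6.0 × 10^-8 M

First ionization gives [H+] ≈ [HSO3-] = 9.10 × 10^-3 M.
Second step: Ka2 = [H+][SO3^2-]/[HSO3-] ≈ [SO3^2-] (since [H+] ≈ [HSO3-]).
So [SO3^2-] ≈ Ka2.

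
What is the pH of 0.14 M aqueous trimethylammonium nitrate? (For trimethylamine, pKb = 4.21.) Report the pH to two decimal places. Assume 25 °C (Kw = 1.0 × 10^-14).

(CH3)3NH+ is the conjugate acid of the weak base (CH3)3N.
Kb = 10^(−4.21) = 6.17 × 10^-5
Ka = Kw/Kb = 1.0×10^-14 / 6.17 × 10^-5 = 1.62 × 10^-10
From the ICE table, Ka = x²/(0.14 − x) = 1.62 × 10^-10.
Neglecting x in the denominator: x = √(1.62 × 10^-10 × 0.14) = 4.76 × 10^-6 M
pH = −log[H+] = −log(4.76 × 10^-6) = 5.32

pH = 5.32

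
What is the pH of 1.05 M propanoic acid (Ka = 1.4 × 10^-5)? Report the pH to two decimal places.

CH3CH2COOH ⇌ CH3CH2COO- + H+
From the ICE table, Ka = [H+]²/(1.05 − [H+]) = 1.4 × 10^-5.
Assume [H+] ≪ 1.05: [H+] ≈ √(1.4 × 10^-5 × 1.05) = 3.83 × 10^-3 M
Check: 0.37% ionized — well under 5%, approximation valid.
pH = −log(3.83 × 10^-3) = 2.42

pH = 2.42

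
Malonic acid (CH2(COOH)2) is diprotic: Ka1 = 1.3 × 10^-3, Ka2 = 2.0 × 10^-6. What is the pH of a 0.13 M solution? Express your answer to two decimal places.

pH = 1.91

Ka1 ≫ Ka2, so treat the first dissociation as the only significant source of H+.
Ka1 = x²/(0.13 − x) = 1.3 × 10^-3
Solving the quadratic: x = (−Ka1 + √(Ka1² + 4·Ka1·C₀))/2 = 1.24 × 10^-2 M
pH = −log(1.24 × 10^-2) = 1.91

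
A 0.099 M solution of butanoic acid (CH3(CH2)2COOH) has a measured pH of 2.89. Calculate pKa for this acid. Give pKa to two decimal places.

[H+] = 10^(-2.89) = 1.29 × 10^-3 M
At equilibrium [HA] = 0.099 − 1.29 × 10^-3 = 9.77 × 10^-2 M
Ka = [H+][A-]/[HA] = (1.29 × 10^-3)² / 9.77 × 10^-2 = 1.70 × 10^-5
pKa = -log(1.70 × 10^-5) = 4.77

pKa = 4.77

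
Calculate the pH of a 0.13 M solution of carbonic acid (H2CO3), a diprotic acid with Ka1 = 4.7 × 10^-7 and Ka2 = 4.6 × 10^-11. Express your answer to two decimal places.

pH = 3.61

Since Ka1 ≫ Ka2, the first ionization dominates [H+].
Ka1 = x²/(0.13 − x) = 4.7 × 10^-7
x ≈ √(4.7 × 10^-7 × 0.13) = 2.47 × 10^-4 M
pH = −log(2.47 × 10^-4) = 3.61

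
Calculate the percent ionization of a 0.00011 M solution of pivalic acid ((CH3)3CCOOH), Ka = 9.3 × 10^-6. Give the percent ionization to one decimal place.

25.2%

(CH3)3CCOOH ⇌ (CH3)3CCOO- + H+; let x = [H+] at equilibrium.
Ka = x²/(C₀ − x); solving the quadratic gives x = 2.77 × 10^-5 M.
% ionization = x/C₀ × 100% = 2.77 × 10^-5/0.00011 × 100% = 25.2%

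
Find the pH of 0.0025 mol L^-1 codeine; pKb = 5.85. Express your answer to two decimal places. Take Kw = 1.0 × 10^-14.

C18H21NO3 + H2O ⇌ C18H22NO3+ + OH-
Kb = 10^(−5.85) = 1.41 × 10^-6
From the ICE table, Kb = [OH-]²/(0.0025 − [OH-]) = 1.41 × 10^-6.
Neglecting [OH-] in the denominator: [OH-] = √(1.41 × 10^-6 × 0.0025) = 5.94 × 10^-5 M
pOH = −log(5.94 × 10^-5) = 4.23; pH = 14.00 − 4.23 = 9.77

pH = 9.77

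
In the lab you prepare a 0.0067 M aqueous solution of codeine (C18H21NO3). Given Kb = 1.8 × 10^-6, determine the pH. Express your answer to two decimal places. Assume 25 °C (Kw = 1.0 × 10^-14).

pH = 10.04

C18H21NO3 + H2O ⇌ C18H22NO3+ + OH-
Kb = [OH-]²/(0.0067 − [OH-]) = 1.8 × 10^-6
Neglecting [OH-] in the denominator: [OH-] = √(1.8 × 10^-6 × 0.0067) = 1.10 × 10^-4 M
pOH = −log(1.10 × 10^-4) = 3.96; pH = 14.00 − 3.96 = 10.04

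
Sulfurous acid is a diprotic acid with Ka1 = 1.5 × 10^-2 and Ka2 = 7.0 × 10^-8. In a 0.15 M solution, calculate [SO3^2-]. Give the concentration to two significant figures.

7.0 × 10^-8 M

First ionization gives [H+] ≈ [HSO3-] = 4.05 × 10^-2 M.
Second step: Ka2 = [H+][SO3^2-]/[HSO3-] ≈ [SO3^2-] (since [H+] ≈ [HSO3-]).
So [SO3^2-] ≈ Ka2.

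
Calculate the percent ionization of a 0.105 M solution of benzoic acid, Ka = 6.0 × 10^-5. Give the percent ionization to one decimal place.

C6H5COOH ⇌ C6H5COO- + H+; let x = [H+] at equilibrium.
x ≈ √(Ka·C₀) = √(6.0 × 10^-5 × 0.105) = 2.51 × 10^-3 M
Fraction ionized = 2.51 × 10^-3 / 0.105 = 0.0239 → 2.4%

2.4%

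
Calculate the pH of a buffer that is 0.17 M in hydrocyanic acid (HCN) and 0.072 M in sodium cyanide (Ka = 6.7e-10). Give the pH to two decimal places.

pKa = −log(6.7 × 10^-10) = 9.174
Henderson–Hasselbalch: pH = pKa + log([CN-]/[HCN]) = 9.174 + log(0.072/0.17)
pH = 9.174 + (-0.373) = 8.80

pH = 8.80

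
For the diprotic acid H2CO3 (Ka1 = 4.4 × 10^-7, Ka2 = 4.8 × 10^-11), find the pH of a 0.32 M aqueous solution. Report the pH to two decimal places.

pH = 3.43

Ka1 ≫ Ka2, so treat the first dissociation as the only significant source of H+.
Ka1 = x²/(0.32 − x) = 4.4 × 10^-7
x ≈ √(4.4 × 10^-7 × 0.32) = 3.75 × 10^-4 M
pH = −log(3.75 × 10^-4) = 3.43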